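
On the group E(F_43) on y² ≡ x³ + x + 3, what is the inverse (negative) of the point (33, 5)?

-(33, 5) = (33, -5 mod 43) = (33, 38).

(33, 38)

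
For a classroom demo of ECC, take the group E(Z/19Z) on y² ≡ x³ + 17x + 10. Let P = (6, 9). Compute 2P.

(14, 3)

tangent at (6, 9): λ = (3·6² + 17)/(2·9) ≡ 11/18. 18⁻¹ ≡ 18 (mod 19), so λ ≡ 11·18 ≡ 8.
  x = λ² - 6 - 6 = 64 - 12 ≡ 14; y = λ·(6 - 14) - 9 ≡ 3. → (14, 3)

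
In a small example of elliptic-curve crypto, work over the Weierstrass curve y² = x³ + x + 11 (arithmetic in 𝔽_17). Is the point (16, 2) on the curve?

y² = 2² ≡ 4; x³ + 1x + 11 = 4123 ≡ 9 (mod 17). 4 ≠ 9.

no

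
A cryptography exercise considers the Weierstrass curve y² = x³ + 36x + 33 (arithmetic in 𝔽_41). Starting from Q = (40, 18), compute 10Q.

Double-and-add on 10 = (1010)₂. Start with Q = (40, 18) for the leading 1-bit.
double: tangent at (40, 18): λ = (3·40² + 36)/(2·18) ≡ 39/36. 36⁻¹ ≡ 8 (mod 41) since 36·8 = 288 ≡ 1, so λ ≡ 39·8 ≡ 25.
  x = λ² - 40 - 40 = 625 - 80 ≡ 12; y = λ·(40 - 12) - 18 ≡ 26. → (12, 26)
double: tangent at (12, 26): λ = (3·12² + 36)/(2·26) ≡ 17/11. 11⁻¹ ≡ 15 (mod 41) since 11·15 = 165 ≡ 1, so λ ≡ 17·15 ≡ 9.
  x = λ² - 12 - 12 = 81 - 24 ≡ 16; y = λ·(12 - 16) - 26 ≡ 20. → (16, 20)
add Q: (16, 20) + (40, 18). λ = (18 - 20)/(40 - 16) ≡ 39/24 mod 41. 24⁻¹ ≡ 12 (mod 41), so λ ≡ 17.
  x = λ² - 16 - 40 = 289 - 56 ≡ 28; y = λ·(16 - 28) - 20 ≡ 22. → (28, 22)
double: tangent at (28, 22): λ = (3·28² + 36)/(2·22) ≡ 10/3. 3⁻¹ ≡ 14 (mod 41) since 3·14 = 42 ≡ 1, so λ ≡ 10·14 ≡ 17.
  x = λ² - 28 - 28 = 289 - 56 ≡ 28; y = λ·(28 - 28) - 22 ≡ 19. → (28, 19)

(28, 19)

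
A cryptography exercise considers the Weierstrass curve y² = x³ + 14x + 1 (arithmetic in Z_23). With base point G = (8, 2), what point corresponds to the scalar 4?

Repeated addition: build up to 4G.
2G: tangent at (8, 2): λ = (3·8² + 14)/(2·2) ≡ 22/4. 4⁻¹ ≡ 6 (mod 23) since 4·6 = 24 ≡ 1, so λ ≡ 22·6 ≡ 17.
  x = λ² - 8 - 8 = 289 - 16 ≡ 20; y = λ·(8 - 20) - 2 ≡ 1. → (20, 1)
3G: (20, 1) + (8, 2). λ = (2 - 1)/(8 - 20) ≡ 1/11 mod 23. 11⁻¹ ≡ 21 (mod 23), so λ ≡ 21.
  x = λ² - 20 - 8 = 441 - 28 ≡ 22; y = λ·(20 - 22) - 1 ≡ 3. → (22, 3)
4G: (22, 3) + (8, 2). λ = (2 - 3)/(8 - 22) ≡ 22/9 mod 23. 9⁻¹ ≡ 18 (mod 23), so λ ≡ 5.
  x = λ² - 22 - 8 = 25 - 30 ≡ 18; y = λ·(22 - 18) - 3 ≡ 17. → (18, 17)

(18, 17)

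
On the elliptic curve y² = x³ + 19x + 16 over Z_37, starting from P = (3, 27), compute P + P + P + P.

Double-and-add on 4 = (100)₂. Start with P = (3, 27) for the leading 1-bit.
double: tangent at (3, 27): λ = (3·3² + 19)/(2·27) ≡ 9/17. 17⁻¹ ≡ 24 (mod 37), so λ ≡ 9·24 ≡ 31.
  x = λ² - 3 - 3 = 961 - 6 ≡ 30; y = λ·(3 - 30) - 27 ≡ 24. → (30, 24)
double: tangent at (30, 24): λ = (3·30² + 19)/(2·24) ≡ 18/11. 11⁻¹ ≡ 27 (mod 37) since 11·27 = 297 ≡ 1, so λ ≡ 18·27 ≡ 5.
  x = λ² - 30 - 30 = 25 - 60 ≡ 2; y = λ·(30 - 2) - 24 ≡ 5. → (2, 5)

(2, 5)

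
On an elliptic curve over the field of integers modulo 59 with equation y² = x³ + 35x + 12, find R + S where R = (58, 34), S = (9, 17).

(58, 34) + (9, 17). λ = (17 - 34)/(9 - 58) ≡ 42/10 mod 59. 10⁻¹ ≡ 6 (mod 59), so λ ≡ 16.
  x = λ² - 58 - 9 = 256 - 67 ≡ 12; y = λ·(58 - 12) - 34 ≡ 53. → (12, 53)

(12, 53)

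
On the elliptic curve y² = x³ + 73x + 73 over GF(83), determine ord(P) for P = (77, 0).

2

2P: (77, 0) + (77, 0): same x and y₁ ≡ -y₂, so the sum is O.
2P = O, so the order is 2.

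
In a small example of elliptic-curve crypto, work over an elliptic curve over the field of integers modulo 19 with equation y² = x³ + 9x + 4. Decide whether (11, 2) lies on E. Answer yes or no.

no

y² = 2² ≡ 4; x³ + 9x + 4 = 1434 ≡ 9 (mod 19). 4 ≠ 9.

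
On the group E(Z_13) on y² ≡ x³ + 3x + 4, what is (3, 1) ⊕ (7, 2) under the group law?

(12, 0)

(3, 1) + (7, 2). λ = (2 - 1)/(7 - 3) ≡ 1/4 mod 13. 4⁻¹ ≡ 10 (mod 13) since 4·10 = 40 ≡ 1, so λ ≡ 10.
  x = λ² - 3 - 7 = 100 - 10 ≡ 12; y = λ·(3 - 12) - 1 ≡ 0. → (12, 0)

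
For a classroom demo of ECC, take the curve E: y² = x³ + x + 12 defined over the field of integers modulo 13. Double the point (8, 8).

(9, 10)

tangent at (8, 8): λ = (3·8² + 1)/(2·8) ≡ 11/3. 3⁻¹ ≡ 9 (mod 13), so λ ≡ 11·9 ≡ 8.
  x = λ² - 8 - 8 = 64 - 16 ≡ 9; y = λ·(8 - 9) - 8 ≡ 10. → (9, 10)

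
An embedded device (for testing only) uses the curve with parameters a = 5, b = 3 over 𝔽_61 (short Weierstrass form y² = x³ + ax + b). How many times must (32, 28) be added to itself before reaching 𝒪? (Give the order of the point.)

4

2P: tangent at (32, 28): λ = (3·32² + 5)/(2·28) ≡ 27/56. 56⁻¹ ≡ 12 (mod 61), so λ ≡ 27·12 ≡ 19.
  x = λ² - 32 - 32 = 361 - 64 ≡ 53; y = λ·(32 - 53) - 28 ≡ 0. → (53, 0)
3P: (53, 0) + (32, 28). λ = (28 - 0)/(32 - 53) ≡ 28/40 mod 61. 40⁻¹ ≡ 29 (mod 61), so λ ≡ 19.
  x = λ² - 53 - 32 = 361 - 85 ≡ 32; y = λ·(53 - 32) - 0 ≡ 33. → (32, 33)
4P: (32, 33) + (32, 28): same x and y₁ ≡ -y₂, so the sum is 𝒪.
4P = 𝒪, so the order is 4.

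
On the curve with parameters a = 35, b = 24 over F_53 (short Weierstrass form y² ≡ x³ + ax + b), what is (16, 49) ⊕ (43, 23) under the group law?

(16, 49) + (43, 23). λ = (23 - 49)/(43 - 16) ≡ 27/27 mod 53. 27⁻¹ ≡ 2 (mod 53), so λ ≡ 1.
  x = λ² - 16 - 43 = 1 - 59 ≡ 48; y = λ·(16 - 48) - 49 ≡ 25. → (48, 25)

(48, 25)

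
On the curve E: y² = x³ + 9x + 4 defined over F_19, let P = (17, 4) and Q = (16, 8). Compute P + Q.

(2, 12)

(17, 4) + (16, 8). λ = (8 - 4)/(16 - 17) ≡ 4/18 mod 19. 18⁻¹ ≡ 18 (mod 19) since 18·18 = 324 ≡ 1, so λ ≡ 15.
  x = λ² - 17 - 16 = 225 - 33 ≡ 2; y = λ·(17 - 2) - 4 ≡ 12. → (2, 12)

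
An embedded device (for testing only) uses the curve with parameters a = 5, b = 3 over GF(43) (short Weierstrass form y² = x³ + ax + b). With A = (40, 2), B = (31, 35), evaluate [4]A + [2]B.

(32, 37)

First 4A:
Double-and-add on 4 = (100)₂. Start with A = (40, 2) for the leading 1-bit.
double: tangent at (40, 2): λ = (3·40² + 5)/(2·2) ≡ 32/4. 4⁻¹ ≡ 11 (mod 43) since 4·11 = 44 ≡ 1, so λ ≡ 32·11 ≡ 8.
  x = λ² - 40 - 40 = 64 - 80 ≡ 27; y = λ·(40 - 27) - 2 ≡ 16. → (27, 16)
double: tangent at (27, 16): λ = (3·27² + 5)/(2·16) ≡ 42/32. 32⁻¹ ≡ 39 (mod 43), so λ ≡ 42·39 ≡ 4.
  x = λ² - 27 - 27 = 16 - 54 ≡ 5; y = λ·(27 - 5) - 16 ≡ 29. → (5, 29)
4A = (5, 29).
Next 2B:
Repeated addition: build up to 2B.
2B: tangent at (31, 35): λ = (3·31² + 5)/(2·35) ≡ 7/27. 27⁻¹ ≡ 8 (mod 43), so λ ≡ 7·8 ≡ 13.
  x = λ² - 31 - 31 = 169 - 62 ≡ 21; y = λ·(31 - 21) - 35 ≡ 9. → (21, 9)
2B = (21, 9).
Finally 4A + 2B:
(5, 29) + (21, 9). λ = (9 - 29)/(21 - 5) ≡ 23/16 mod 43. 16⁻¹ ≡ 35 (mod 43) since 16·35 = 560 ≡ 1, so λ ≡ 31.
  x = λ² - 5 - 21 = 961 - 26 ≡ 32; y = λ·(5 - 32) - 29 ≡ 37. → (32, 37)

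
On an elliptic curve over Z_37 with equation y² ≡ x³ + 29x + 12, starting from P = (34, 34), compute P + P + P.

(28, 24)

Repeated addition: build up to 3P.
2P: tangent at (34, 34): λ = (3·34² + 29)/(2·34) ≡ 19/31. 31⁻¹ ≡ 6 (mod 37) since 31·6 = 186 ≡ 1, so λ ≡ 19·6 ≡ 3.
  x = λ² - 34 - 34 = 9 - 68 ≡ 15; y = λ·(34 - 15) - 34 ≡ 23. → (15, 23)
3P: (15, 23) + (34, 34). λ = (34 - 23)/(34 - 15) ≡ 11/19 mod 37. 19⁻¹ ≡ 2 (mod 37) since 19·2 = 38 ≡ 1, so λ ≡ 22.
  x = λ² - 15 - 34 = 484 - 49 ≡ 28; y = λ·(15 - 28) - 23 ≡ 24. → (28, 24)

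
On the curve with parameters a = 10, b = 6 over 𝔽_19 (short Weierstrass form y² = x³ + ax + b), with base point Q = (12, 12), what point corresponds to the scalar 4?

Repeated addition: build up to 4Q.
2Q: tangent at (12, 12): λ = (3·12² + 10)/(2·12) ≡ 5/5. 5⁻¹ ≡ 4 (mod 19), so λ ≡ 5·4 ≡ 1.
  x = λ² - 12 - 12 = 1 - 24 ≡ 15; y = λ·(12 - 15) - 12 ≡ 4. → (15, 4)
3Q: (15, 4) + (12, 12). λ = (12 - 4)/(12 - 15) ≡ 8/16 mod 19. 16⁻¹ ≡ 6 (mod 19) since 16·6 = 96 ≡ 1, so λ ≡ 10.
  x = λ² - 15 - 12 = 100 - 27 ≡ 16; y = λ·(15 - 16) - 4 ≡ 5. → (16, 5)
4Q: (16, 5) + (12, 12). λ = (12 - 5)/(12 - 16) ≡ 7/15 mod 19. 15⁻¹ ≡ 14 (mod 19), so λ ≡ 3.
  x = λ² - 16 - 12 = 9 - 28 ≡ 0; y = λ·(16 - 0) - 5 ≡ 5. → (0, 5)

(0, 5)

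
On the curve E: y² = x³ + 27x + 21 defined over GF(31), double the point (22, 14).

tangent at (22, 14): λ = (3·22² + 27)/(2·14) ≡ 22/28. 28⁻¹ ≡ 10 (mod 31), so λ ≡ 22·10 ≡ 3.
  x = λ² - 22 - 22 = 9 - 44 ≡ 27; y = λ·(22 - 27) - 14 ≡ 2. → (27, 2)

(27, 2)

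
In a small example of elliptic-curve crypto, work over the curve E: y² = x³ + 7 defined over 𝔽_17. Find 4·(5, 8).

Write G = (5, 8).
Double-and-add on 4 = (100)₂. Start with G = (5, 8) for the leading 1-bit.
double: tangent at (5, 8): λ = (3·5² + 0)/(2·8) ≡ 7/16. 16⁻¹ ≡ 16 (mod 17) since 16·16 = 256 ≡ 1, so λ ≡ 7·16 ≡ 10.
  x = λ² - 5 - 5 = 100 - 10 ≡ 5; y = λ·(5 - 5) - 8 ≡ 9. → (5, 9)
double: tangent at (5, 9): λ = (3·5² + 0)/(2·9) ≡ 7/1. 1⁻¹ ≡ 1 (mod 17), so λ ≡ 7·1 ≡ 7.
  x = λ² - 5 - 5 = 49 - 10 ≡ 5; y = λ·(5 - 5) - 9 ≡ 8. → (5, 8)

(5, 8)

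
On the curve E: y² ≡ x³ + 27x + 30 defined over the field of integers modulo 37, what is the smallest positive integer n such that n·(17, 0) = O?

2P: (17, 0) + (17, 0): same x and y₁ ≡ -y₂, so the sum is O.
2P = O, so the order is 2.

2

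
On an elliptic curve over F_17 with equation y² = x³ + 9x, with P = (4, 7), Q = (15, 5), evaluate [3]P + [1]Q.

(2, 14)

First 3P:
Repeated addition: build up to 3P.
2P: tangent at (4, 7): λ = (3·4² + 9)/(2·7) ≡ 6/14. 14⁻¹ ≡ 11 (mod 17), so λ ≡ 6·11 ≡ 15.
  x = λ² - 4 - 4 = 225 - 8 ≡ 13; y = λ·(4 - 13) - 7 ≡ 11. → (13, 11)
3P: (13, 11) + (4, 7). λ = (7 - 11)/(4 - 13) ≡ 13/8 mod 17. 8⁻¹ ≡ 15 (mod 17), so λ ≡ 8.
  x = λ² - 13 - 4 = 64 - 17 ≡ 13; y = λ·(13 - 13) - 11 ≡ 6. → (13, 6)
3P = (13, 6).
Finally 3P + Q:
(13, 6) + (15, 5). λ = (5 - 6)/(15 - 13) ≡ 16/2 mod 17. 2⁻¹ ≡ 9 (mod 17) since 2·9 = 18 ≡ 1, so λ ≡ 8.
  x = λ² - 13 - 15 = 64 - 28 ≡ 2; y = λ·(13 - 2) - 6 ≡ 14. → (2, 14)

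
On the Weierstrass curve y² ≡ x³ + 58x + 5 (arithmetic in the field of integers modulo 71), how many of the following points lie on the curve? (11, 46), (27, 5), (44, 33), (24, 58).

(11, 46): 46² ≡ 57, rhs ≡ 57 → on.
(27, 5): 5² ≡ 25, rhs ≡ 25 → on.
(44, 33): 33² ≡ 24, rhs ≡ 56 → off.
(24, 58): 58² ≡ 27, rhs ≡ 27 → on.

3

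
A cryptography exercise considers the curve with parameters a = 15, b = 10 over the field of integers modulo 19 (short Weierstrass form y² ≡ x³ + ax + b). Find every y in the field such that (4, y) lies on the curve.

1, 18

x³ + 15x + 10 = 134 ≡ 1 (mod 19).
Square roots of 1 mod 19: 1 and 18 (since 1² = 1 ≡ 1).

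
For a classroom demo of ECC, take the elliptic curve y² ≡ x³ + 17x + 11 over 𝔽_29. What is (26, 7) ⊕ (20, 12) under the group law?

(28, 14)

(26, 7) + (20, 12). λ = (12 - 7)/(20 - 26) ≡ 5/23 mod 29. 23⁻¹ ≡ 24 (mod 29), so λ ≡ 4.
  x = λ² - 26 - 20 = 16 - 46 ≡ 28; y = λ·(26 - 28) - 7 ≡ 14. → (28, 14)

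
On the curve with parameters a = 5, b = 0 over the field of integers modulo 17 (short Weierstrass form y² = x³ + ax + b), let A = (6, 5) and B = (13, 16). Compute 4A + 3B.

First 4A:
Repeated addition: build up to 4A.
2A: tangent at (6, 5): λ = (3·6² + 5)/(2·5) ≡ 11/10. 10⁻¹ ≡ 12 (mod 17), so λ ≡ 11·12 ≡ 13.
  x = λ² - 6 - 6 = 169 - 12 ≡ 4; y = λ·(6 - 4) - 5 ≡ 4. → (4, 4)
3A: (4, 4) + (6, 5). λ = (5 - 4)/(6 - 4) ≡ 1/2 mod 17. 2⁻¹ ≡ 9 (mod 17), so λ ≡ 9.
  x = λ² - 4 - 6 = 81 - 10 ≡ 3; y = λ·(4 - 3) - 4 ≡ 5. → (3, 5)
4A: (3, 5) + (6, 5). λ = (5 - 5)/(6 - 3) ≡ 0/3 mod 17. 3⁻¹ ≡ 6 (mod 17), so λ ≡ 0.
  x = λ² - 3 - 6 = 0 - 9 ≡ 8; y = λ·(3 - 8) - 5 ≡ 12. → (8, 12)
4A = (8, 12).
Next 3B:
Repeated addition: build up to 3B.
2B: tangent at (13, 16): λ = (3·13² + 5)/(2·16) ≡ 2/15. 15⁻¹ ≡ 8 (mod 17) since 15·8 = 120 ≡ 1, so λ ≡ 2·8 ≡ 16.
  x = λ² - 13 - 13 = 256 - 26 ≡ 9; y = λ·(13 - 9) - 16 ≡ 14. → (9, 14)
3B: (9, 14) + (13, 16). λ = (16 - 14)/(13 - 9) ≡ 2/4 mod 17. 4⁻¹ ≡ 13 (mod 17), so λ ≡ 9.
  x = λ² - 9 - 13 = 81 - 22 ≡ 8; y = λ·(9 - 8) - 14 ≡ 12. → (8, 12)
3B = (8, 12).
Finally 4A + 3B:
tangent at (8, 12): λ = (3·8² + 5)/(2·12) ≡ 10/7. 7⁻¹ ≡ 5 (mod 17) since 7·5 = 35 ≡ 1, so λ ≡ 10·5 ≡ 16.
  x = λ² - 8 - 8 = 256 - 16 ≡ 2; y = λ·(8 - 2) - 12 ≡ 16. → (2, 16)

(2, 16)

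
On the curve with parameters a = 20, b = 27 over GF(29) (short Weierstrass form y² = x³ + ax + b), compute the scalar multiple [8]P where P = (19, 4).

Double-and-add on 8 = (1000)₂. Start with P = (19, 4) for the leading 1-bit.
double: tangent at (19, 4): λ = (3·19² + 20)/(2·4) ≡ 1/8. 8⁻¹ ≡ 11 (mod 29), so λ ≡ 1·11 ≡ 11.
  x = λ² - 19 - 19 = 121 - 38 ≡ 25; y = λ·(19 - 25) - 4 ≡ 17. → (25, 17)
double: tangent at (25, 17): λ = (3·25² + 20)/(2·17) ≡ 10/5. 5⁻¹ ≡ 6 (mod 29), so λ ≡ 10·6 ≡ 2.
  x = λ² - 25 - 25 = 4 - 50 ≡ 12; y = λ·(25 - 12) - 17 ≡ 9. → (12, 9)
double: tangent at (12, 9): λ = (3·12² + 20)/(2·9) ≡ 17/18. 18⁻¹ ≡ 21 (mod 29) since 18·21 = 378 ≡ 1, so λ ≡ 17·21 ≡ 9.
  x = λ² - 12 - 12 = 81 - 24 ≡ 28; y = λ·(12 - 28) - 9 ≡ 21. → (28, 21)

(28, 21)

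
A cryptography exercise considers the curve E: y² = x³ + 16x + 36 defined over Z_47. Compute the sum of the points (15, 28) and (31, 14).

(15, 28) + (31, 14). λ = (14 - 28)/(31 - 15) ≡ 33/16 mod 47. 16⁻¹ ≡ 3 (mod 47), so λ ≡ 5.
  x = λ² - 15 - 31 = 25 - 46 ≡ 26; y = λ·(15 - 26) - 28 ≡ 11. → (26, 11)

(26, 11)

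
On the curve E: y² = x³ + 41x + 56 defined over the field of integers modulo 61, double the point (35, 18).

tangent at (35, 18): λ = (3·35² + 41)/(2·18) ≡ 56/36. 36⁻¹ ≡ 39 (mod 61), so λ ≡ 56·39 ≡ 49.
  x = λ² - 35 - 35 = 2401 - 70 ≡ 13; y = λ·(35 - 13) - 18 ≡ 23. → (13, 23)

(13, 23)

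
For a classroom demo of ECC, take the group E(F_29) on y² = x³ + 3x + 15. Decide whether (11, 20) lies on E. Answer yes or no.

no

y² = 20² ≡ 23; x³ + 3x + 15 = 1379 ≡ 16 (mod 29). 23 ≠ 16.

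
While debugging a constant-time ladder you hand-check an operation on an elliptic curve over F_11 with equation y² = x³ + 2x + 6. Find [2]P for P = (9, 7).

tangent at (9, 7): λ = (3·9² + 2)/(2·7) ≡ 3/3. 3⁻¹ ≡ 4 (mod 11), so λ ≡ 3·4 ≡ 1.
  x = λ² - 9 - 9 = 1 - 18 ≡ 5; y = λ·(9 - 5) - 7 ≡ 8. → (5, 8)

(5, 8)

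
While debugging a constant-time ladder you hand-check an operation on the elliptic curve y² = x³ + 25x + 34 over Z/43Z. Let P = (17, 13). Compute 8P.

Repeated addition: build up to 8P.
2P: tangent at (17, 13): λ = (3·17² + 25)/(2·13) ≡ 32/26. 26⁻¹ ≡ 5 (mod 43), so λ ≡ 32·5 ≡ 31.
  x = λ² - 17 - 17 = 961 - 34 ≡ 24; y = λ·(17 - 24) - 13 ≡ 28. → (24, 28)
3P: (24, 28) + (17, 13). λ = (13 - 28)/(17 - 24) ≡ 28/36 mod 43. 36⁻¹ ≡ 6 (mod 43) since 36·6 = 216 ≡ 1, so λ ≡ 39.
  x = λ² - 24 - 17 = 1521 - 41 ≡ 18; y = λ·(24 - 18) - 28 ≡ 34. → (18, 34)
4P: (18, 34) + (17, 13). λ = (13 - 34)/(17 - 18) ≡ 22/42 mod 43. 42⁻¹ ≡ 42 (mod 43) since 42·42 = 1764 ≡ 1, so λ ≡ 21.
  x = λ² - 18 - 17 = 441 - 35 ≡ 19; y = λ·(18 - 19) - 34 ≡ 31. → (19, 31)
5P: (19, 31) + (17, 13). λ = (13 - 31)/(17 - 19) ≡ 25/41 mod 43. 41⁻¹ ≡ 21 (mod 43), so λ ≡ 9.
  x = λ² - 19 - 17 = 81 - 36 ≡ 2; y = λ·(19 - 2) - 31 ≡ 36. → (2, 36)
6P: (2, 36) + (17, 13). λ = (13 - 36)/(17 - 2) ≡ 20/15 mod 43. 15⁻¹ ≡ 23 (mod 43), so λ ≡ 30.
  x = λ² - 2 - 17 = 900 - 19 ≡ 21; y = λ·(2 - 21) - 36 ≡ 39. → (21, 39)
7P: (21, 39) + (17, 13). λ = (13 - 39)/(17 - 21) ≡ 17/39 mod 43. 39⁻¹ ≡ 32 (mod 43) since 39·32 = 1248 ≡ 1, so λ ≡ 28.
  x = λ² - 21 - 17 = 784 - 38 ≡ 15; y = λ·(21 - 15) - 39 ≡ 0. → (15, 0)
8P: (15, 0) + (17, 13). λ = (13 - 0)/(17 - 15) ≡ 13/2 mod 43. 2⁻¹ ≡ 22 (mod 43) since 2·22 = 44 ≡ 1, so λ ≡ 28.
  x = λ² - 15 - 17 = 784 - 32 ≡ 21; y = λ·(15 - 21) - 0 ≡ 4. → (21, 4)

(21, 4)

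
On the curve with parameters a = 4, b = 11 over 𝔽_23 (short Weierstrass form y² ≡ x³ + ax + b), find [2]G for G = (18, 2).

tangent at (18, 2): λ = (3·18² + 4)/(2·2) ≡ 10/4. 4⁻¹ ≡ 6 (mod 23) since 4·6 = 24 ≡ 1, so λ ≡ 10·6 ≡ 14.
  x = λ² - 18 - 18 = 196 - 36 ≡ 22; y = λ·(18 - 22) - 2 ≡ 11. → (22, 11)

(22, 11)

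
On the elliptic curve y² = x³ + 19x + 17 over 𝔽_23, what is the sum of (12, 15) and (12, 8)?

The two points share x = 12 and their y-coordinates satisfy 15 + 8 ≡ 0 (mod 23), so they are inverses. Their sum is O.

O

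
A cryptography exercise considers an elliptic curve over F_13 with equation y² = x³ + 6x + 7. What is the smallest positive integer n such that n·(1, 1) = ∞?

8

2P: tangent at (1, 1): λ = (3·1² + 6)/(2·1) ≡ 9/2. 2⁻¹ ≡ 7 (mod 13), so λ ≡ 9·7 ≡ 11.
  x = λ² - 1 - 1 = 121 - 2 ≡ 2; y = λ·(1 - 2) - 1 ≡ 1. → (2, 1)
3P: (2, 1) + (1, 1). λ = (1 - 1)/(1 - 2) ≡ 0/12 mod 13. 12⁻¹ ≡ 12 (mod 13) since 12·12 = 144 ≡ 1, so λ ≡ 0.
  x = λ² - 2 - 1 = 0 - 3 ≡ 10; y = λ·(2 - 10) - 1 ≡ 12. → (10, 12)
4P: (10, 12) + (1, 1). λ = (1 - 12)/(1 - 10) ≡ 2/4 mod 13. 4⁻¹ ≡ 10 (mod 13), so λ ≡ 7.
  x = λ² - 10 - 1 = 49 - 11 ≡ 12; y = λ·(10 - 12) - 12 ≡ 0. → (12, 0)
5P: (12, 0) + (1, 1). λ = (1 - 0)/(1 - 12) ≡ 1/2 mod 13. 2⁻¹ ≡ 7 (mod 13), so λ ≡ 7.
  x = λ² - 12 - 1 = 49 - 13 ≡ 10; y = λ·(12 - 10) - 0 ≡ 1. → (10, 1)
6P: (10, 1) + (1, 1). λ = (1 - 1)/(1 - 10) ≡ 0/4 mod 13. 4⁻¹ ≡ 10 (mod 13), so λ ≡ 0.
  x = λ² - 10 - 1 = 0 - 11 ≡ 2; y = λ·(10 - 2) - 1 ≡ 12. → (2, 12)
7P: (2, 12) + (1, 1). λ = (1 - 12)/(1 - 2) ≡ 2/12 mod 13. 12⁻¹ ≡ 12 (mod 13) since 12·12 = 144 ≡ 1, so λ ≡ 11.
  x = λ² - 2 - 1 = 121 - 3 ≡ 1; y = λ·(2 - 1) - 12 ≡ 12. → (1, 12)
8P: (1, 12) + (1, 1): same x and y₁ ≡ -y₂, so the sum is ∞.
8P = ∞, so the order is 8.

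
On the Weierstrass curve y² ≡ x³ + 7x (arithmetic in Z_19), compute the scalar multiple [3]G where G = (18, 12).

(14, 7)

Repeated addition: build up to 3G.
2G: tangent at (18, 12): λ = (3·18² + 7)/(2·12) ≡ 10/5. 5⁻¹ ≡ 4 (mod 19), so λ ≡ 10·4 ≡ 2.
  x = λ² - 18 - 18 = 4 - 36 ≡ 6; y = λ·(18 - 6) - 12 ≡ 12. → (6, 12)
3G: (6, 12) + (18, 12). λ = (12 - 12)/(18 - 6) ≡ 0/12 mod 19. 12⁻¹ ≡ 8 (mod 19), so λ ≡ 0.
  x = λ² - 6 - 18 = 0 - 24 ≡ 14; y = λ·(6 - 14) - 12 ≡ 7. → (14, 7)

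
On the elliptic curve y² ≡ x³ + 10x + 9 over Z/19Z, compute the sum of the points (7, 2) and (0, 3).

(7, 2) + (0, 3). λ = (3 - 2)/(0 - 7) ≡ 1/12 mod 19. 12⁻¹ ≡ 8 (mod 19), so λ ≡ 8.
  x = λ² - 7 - 0 = 64 - 7 ≡ 0; y = λ·(7 - 0) - 2 ≡ 16. → (0, 16)

(0, 16)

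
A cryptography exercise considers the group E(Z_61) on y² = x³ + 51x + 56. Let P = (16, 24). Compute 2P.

tangent at (16, 24): λ = (3·16² + 51)/(2·24) ≡ 26/48. 48⁻¹ ≡ 14 (mod 61), so λ ≡ 26·14 ≡ 59.
  x = λ² - 16 - 16 = 3481 - 32 ≡ 33; y = λ·(16 - 33) - 24 ≡ 10. → (33, 10)

(33, 10)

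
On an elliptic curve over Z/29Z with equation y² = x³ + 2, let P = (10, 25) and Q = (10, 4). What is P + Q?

The two points share x = 10 and their y-coordinates satisfy 25 + 4 ≡ 0 (mod 29), so they are inverses. Their sum is the point at infinity.

O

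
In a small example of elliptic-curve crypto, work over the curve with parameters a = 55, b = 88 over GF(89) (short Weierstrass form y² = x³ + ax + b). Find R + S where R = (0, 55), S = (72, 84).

(35, 78)

(0, 55) + (72, 84). λ = (84 - 55)/(72 - 0) ≡ 29/72 mod 89. 72⁻¹ ≡ 68 (mod 89), so λ ≡ 14.
  x = λ² - 0 - 72 = 196 - 72 ≡ 35; y = λ·(0 - 35) - 55 ≡ 78. → (35, 78)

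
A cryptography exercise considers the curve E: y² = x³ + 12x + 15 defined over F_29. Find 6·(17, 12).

(7, 23)

Write Q = (17, 12).
Double-and-add on 6 = (110)₂. Start with Q = (17, 12) for the leading 1-bit.
double: tangent at (17, 12): λ = (3·17² + 12)/(2·12) ≡ 9/24. 24⁻¹ ≡ 23 (mod 29), so λ ≡ 9·23 ≡ 4.
  x = λ² - 17 - 17 = 16 - 34 ≡ 11; y = λ·(17 - 11) - 12 ≡ 12. → (11, 12)
add Q: (11, 12) + (17, 12). λ = (12 - 12)/(17 - 11) ≡ 0/6 mod 29. 6⁻¹ ≡ 5 (mod 29), so λ ≡ 0.
  x = λ² - 11 - 17 = 0 - 28 ≡ 1; y = λ·(11 - 1) - 12 ≡ 17. → (1, 17)
double: tangent at (1, 17): λ = (3·1² + 12)/(2·17) ≡ 15/5. 5⁻¹ ≡ 6 (mod 29) since 5·6 = 30 ≡ 1, so λ ≡ 15·6 ≡ 3.
  x = λ² - 1 - 1 = 9 - 2 ≡ 7; y = λ·(1 - 7) - 17 ≡ 23. → (7, 23)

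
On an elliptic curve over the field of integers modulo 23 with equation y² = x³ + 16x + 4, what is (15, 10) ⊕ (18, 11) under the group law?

(8, 0)

(15, 10) + (18, 11). λ = (11 - 10)/(18 - 15) ≡ 1/3 mod 23. 3⁻¹ ≡ 8 (mod 23) since 3·8 = 24 ≡ 1, so λ ≡ 8.
  x = λ² - 15 - 18 = 64 - 33 ≡ 8; y = λ·(15 - 8) - 10 ≡ 0. → (8, 0)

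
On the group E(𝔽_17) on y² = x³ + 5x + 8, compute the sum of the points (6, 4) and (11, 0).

(6, 4) + (11, 0). λ = (0 - 4)/(11 - 6) ≡ 13/5 mod 17. 5⁻¹ ≡ 7 (mod 17) since 5·7 = 35 ≡ 1, so λ ≡ 6.
  x = λ² - 6 - 11 = 36 - 17 ≡ 2; y = λ·(6 - 2) - 4 ≡ 3. → (2, 3)

(2, 3)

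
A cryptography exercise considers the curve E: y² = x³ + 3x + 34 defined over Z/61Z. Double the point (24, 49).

(10, 24)

tangent at (24, 49): λ = (3·24² + 3)/(2·49) ≡ 23/37. 37⁻¹ ≡ 33 (mod 61) since 37·33 = 1221 ≡ 1, so λ ≡ 23·33 ≡ 27.
  x = λ² - 24 - 24 = 729 - 48 ≡ 10; y = λ·(24 - 10) - 49 ≡ 24. → (10, 24)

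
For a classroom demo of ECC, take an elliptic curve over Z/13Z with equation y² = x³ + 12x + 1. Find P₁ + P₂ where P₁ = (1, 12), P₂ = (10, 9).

(1, 12) + (10, 9). λ = (9 - 12)/(10 - 1) ≡ 10/9 mod 13. 9⁻¹ ≡ 3 (mod 13) since 9·3 = 27 ≡ 1, so λ ≡ 4.
  x = λ² - 1 - 10 = 16 - 11 ≡ 5; y = λ·(1 - 5) - 12 ≡ 11. → (5, 11)

(5, 11)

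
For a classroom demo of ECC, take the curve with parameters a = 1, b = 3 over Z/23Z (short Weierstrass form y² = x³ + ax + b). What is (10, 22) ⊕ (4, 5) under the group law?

(10, 1)

(10, 22) + (4, 5). λ = (5 - 22)/(4 - 10) ≡ 6/17 mod 23. 17⁻¹ ≡ 19 (mod 23) since 17·19 = 323 ≡ 1, so λ ≡ 22.
  x = λ² - 10 - 4 = 484 - 14 ≡ 10; y = λ·(10 - 10) - 22 ≡ 1. → (10, 1)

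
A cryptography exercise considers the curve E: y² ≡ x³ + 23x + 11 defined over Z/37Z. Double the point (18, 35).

tangent at (18, 35): λ = (3·18² + 23)/(2·35) ≡ 33/33. 33⁻¹ ≡ 9 (mod 37) since 33·9 = 297 ≡ 1, so λ ≡ 33·9 ≡ 1.
  x = λ² - 18 - 18 = 1 - 36 ≡ 2; y = λ·(18 - 2) - 35 ≡ 18. → (2, 18)

(2, 18)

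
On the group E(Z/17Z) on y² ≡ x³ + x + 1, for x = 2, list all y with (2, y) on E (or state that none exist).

none

x³ + 1x + 1 = 11 ≡ 11 (mod 17).
11 is a non-residue mod 17; no y exists.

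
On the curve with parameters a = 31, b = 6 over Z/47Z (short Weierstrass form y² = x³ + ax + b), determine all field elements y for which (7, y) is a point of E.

7, 40

x³ + 31x + 6 = 566 ≡ 2 (mod 47).
Square roots of 2 mod 47: 7 and 40 (since 7² = 49 ≡ 2).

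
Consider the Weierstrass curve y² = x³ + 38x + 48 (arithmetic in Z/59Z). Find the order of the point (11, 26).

2P: tangent at (11, 26): λ = (3·11² + 38)/(2·26) ≡ 47/52. 52⁻¹ ≡ 42 (mod 59) since 52·42 = 2184 ≡ 1, so λ ≡ 47·42 ≡ 27.
  x = λ² - 11 - 11 = 729 - 22 ≡ 58; y = λ·(11 - 58) - 26 ≡ 3. → (58, 3)
3P: (58, 3) + (11, 26). λ = (26 - 3)/(11 - 58) ≡ 23/12 mod 59. 12⁻¹ ≡ 5 (mod 59), so λ ≡ 56.
  x = λ² - 58 - 11 = 3136 - 69 ≡ 58; y = λ·(58 - 58) - 3 ≡ 56. → (58, 56)
4P: (58, 56) + (11, 26). λ = (26 - 56)/(11 - 58) ≡ 29/12 mod 59. 12⁻¹ ≡ 5 (mod 59), so λ ≡ 27.
  x = λ² - 58 - 11 = 729 - 69 ≡ 11; y = λ·(58 - 11) - 56 ≡ 33. → (11, 33)
5P: (11, 33) + (11, 26): same x and y₁ ≡ -y₂, so the sum is ∞.
5P = ∞, so the order is 5.

5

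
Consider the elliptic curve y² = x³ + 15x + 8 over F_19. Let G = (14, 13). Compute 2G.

tangent at (14, 13): λ = (3·14² + 15)/(2·13) ≡ 14/7. 7⁻¹ ≡ 11 (mod 19) since 7·11 = 77 ≡ 1, so λ ≡ 14·11 ≡ 2.
  x = λ² - 14 - 14 = 4 - 28 ≡ 14; y = λ·(14 - 14) - 13 ≡ 6. → (14, 6)

(14, 6)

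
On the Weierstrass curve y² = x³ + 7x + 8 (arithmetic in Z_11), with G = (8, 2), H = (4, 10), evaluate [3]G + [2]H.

First 3G:
Repeated addition: build up to 3G.
2G: tangent at (8, 2): λ = (3·8² + 7)/(2·2) ≡ 1/4. 4⁻¹ ≡ 3 (mod 11), so λ ≡ 1·3 ≡ 3.
  x = λ² - 8 - 8 = 9 - 16 ≡ 4; y = λ·(8 - 4) - 2 ≡ 10. → (4, 10)
3G: (4, 10) + (8, 2). λ = (2 - 10)/(8 - 4) ≡ 3/4 mod 11. 4⁻¹ ≡ 3 (mod 11), so λ ≡ 9.
  x = λ² - 4 - 8 = 81 - 12 ≡ 3; y = λ·(4 - 3) - 10 ≡ 10. → (3, 10)
3G = (3, 10).
Next 2H:
Repeated addition: build up to 2H.
2H: tangent at (4, 10): λ = (3·4² + 7)/(2·10) ≡ 0/9. 9⁻¹ ≡ 5 (mod 11), so λ ≡ 0·5 ≡ 0.
  x = λ² - 4 - 4 = 0 - 8 ≡ 3; y = λ·(4 - 3) - 10 ≡ 1. → (3, 1)
2H = (3, 1).
Finally 3G + 2H:
(3, 10) + (3, 1): same x and y₁ ≡ -y₂, so the sum is the point at infinity.

O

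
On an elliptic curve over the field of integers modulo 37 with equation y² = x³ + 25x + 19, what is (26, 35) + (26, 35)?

tangent at (26, 35): λ = (3·26² + 25)/(2·35) ≡ 18/33. 33⁻¹ ≡ 9 (mod 37), so λ ≡ 18·9 ≡ 14.
  x = λ² - 26 - 26 = 196 - 52 ≡ 33; y = λ·(26 - 33) - 35 ≡ 15. → (33, 15)

(33, 15)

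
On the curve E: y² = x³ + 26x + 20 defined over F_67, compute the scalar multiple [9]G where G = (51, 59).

Repeated addition: build up to 9G.
2G: tangent at (51, 59): λ = (3·51² + 26)/(2·59) ≡ 57/51. 51⁻¹ ≡ 46 (mod 67) since 51·46 = 2346 ≡ 1, so λ ≡ 57·46 ≡ 9.
  x = λ² - 51 - 51 = 81 - 102 ≡ 46; y = λ·(51 - 46) - 59 ≡ 53. → (46, 53)
3G: (46, 53) + (51, 59). λ = (59 - 53)/(51 - 46) ≡ 6/5 mod 67. 5⁻¹ ≡ 27 (mod 67), so λ ≡ 28.
  x = λ² - 46 - 51 = 784 - 97 ≡ 17; y = λ·(46 - 17) - 53 ≡ 22. → (17, 22)
4G: (17, 22) + (51, 59). λ = (59 - 22)/(51 - 17) ≡ 37/34 mod 67. 34⁻¹ ≡ 2 (mod 67) since 34·2 = 68 ≡ 1, so λ ≡ 7.
  x = λ² - 17 - 51 = 49 - 68 ≡ 48; y = λ·(17 - 48) - 22 ≡ 29. → (48, 29)
5G: (48, 29) + (51, 59). λ = (59 - 29)/(51 - 48) ≡ 30/3 mod 67. 3⁻¹ ≡ 45 (mod 67) since 3·45 = 135 ≡ 1, so λ ≡ 10.
  x = λ² - 48 - 51 = 100 - 99 ≡ 1; y = λ·(48 - 1) - 29 ≡ 39. → (1, 39)
6G: (1, 39) + (51, 59). λ = (59 - 39)/(51 - 1) ≡ 20/50 mod 67. 50⁻¹ ≡ 63 (mod 67), so λ ≡ 54.
  x = λ² - 1 - 51 = 2916 - 52 ≡ 50; y = λ·(1 - 50) - 39 ≡ 62. → (50, 62)
7G: (50, 62) + (51, 59). λ = (59 - 62)/(51 - 50) ≡ 64/1 mod 67. 1⁻¹ ≡ 1 (mod 67) since 1·1 = 1 ≡ 1, so λ ≡ 64.
  x = λ² - 50 - 51 = 4096 - 101 ≡ 42; y = λ·(50 - 42) - 62 ≡ 48. → (42, 48)
8G: (42, 48) + (51, 59). λ = (59 - 48)/(51 - 42) ≡ 11/9 mod 67. 9⁻¹ ≡ 15 (mod 67), so λ ≡ 31.
  x = λ² - 42 - 51 = 961 - 93 ≡ 64; y = λ·(42 - 64) - 48 ≡ 7. → (64, 7)
9G: (64, 7) + (51, 59). λ = (59 - 7)/(51 - 64) ≡ 52/54 mod 67. 54⁻¹ ≡ 36 (mod 67) since 54·36 = 1944 ≡ 1, so λ ≡ 63.
  x = λ² - 64 - 51 = 3969 - 115 ≡ 35; y = λ·(64 - 35) - 7 ≡ 11. → (35, 11)

(35, 11)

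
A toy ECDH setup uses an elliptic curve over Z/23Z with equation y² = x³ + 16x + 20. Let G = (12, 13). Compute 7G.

(8, 19)

Double-and-add on 7 = (111)₂. Start with G = (12, 13) for the leading 1-bit.
double: tangent at (12, 13): λ = (3·12² + 16)/(2·13) ≡ 11/3. 3⁻¹ ≡ 8 (mod 23) since 3·8 = 24 ≡ 1, so λ ≡ 11·8 ≡ 19.
  x = λ² - 12 - 12 = 361 - 24 ≡ 15; y = λ·(12 - 15) - 13 ≡ 22. → (15, 22)
add G: (15, 22) + (12, 13). λ = (13 - 22)/(12 - 15) ≡ 14/20 mod 23. 20⁻¹ ≡ 15 (mod 23), so λ ≡ 3.
  x = λ² - 15 - 12 = 9 - 27 ≡ 5; y = λ·(15 - 5) - 22 ≡ 8. → (5, 8)
double: tangent at (5, 8): λ = (3·5² + 16)/(2·8) ≡ 22/16. 16⁻¹ ≡ 13 (mod 23), so λ ≡ 22·13 ≡ 10.
  x = λ² - 5 - 5 = 100 - 10 ≡ 21; y = λ·(5 - 21) - 8 ≡ 16. → (21, 16)
add G: (21, 16) + (12, 13). λ = (13 - 16)/(12 - 21) ≡ 20/14 mod 23. 14⁻¹ ≡ 5 (mod 23), so λ ≡ 8.
  x = λ² - 21 - 12 = 64 - 33 ≡ 8; y = λ·(21 - 8) - 16 ≡ 19. → (8, 19)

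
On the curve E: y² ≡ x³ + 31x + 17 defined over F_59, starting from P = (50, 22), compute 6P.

Repeated addition: build up to 6P.
2P: tangent at (50, 22): λ = (3·50² + 31)/(2·22) ≡ 38/44. 44⁻¹ ≡ 55 (mod 59) since 44·55 = 2420 ≡ 1, so λ ≡ 38·55 ≡ 25.
  x = λ² - 50 - 50 = 625 - 100 ≡ 53; y = λ·(50 - 53) - 22 ≡ 21. → (53, 21)
3P: (53, 21) + (50, 22). λ = (22 - 21)/(50 - 53) ≡ 1/56 mod 59. 56⁻¹ ≡ 39 (mod 59), so λ ≡ 39.
  x = λ² - 53 - 50 = 1521 - 103 ≡ 2; y = λ·(53 - 2) - 21 ≡ 21. → (2, 21)
4P: (2, 21) + (50, 22). λ = (22 - 21)/(50 - 2) ≡ 1/48 mod 59. 48⁻¹ ≡ 16 (mod 59), so λ ≡ 16.
  x = λ² - 2 - 50 = 256 - 52 ≡ 27; y = λ·(2 - 27) - 21 ≡ 51. → (27, 51)
5P: (27, 51) + (50, 22). λ = (22 - 51)/(50 - 27) ≡ 30/23 mod 59. 23⁻¹ ≡ 18 (mod 59), so λ ≡ 9.
  x = λ² - 27 - 50 = 81 - 77 ≡ 4; y = λ·(27 - 4) - 51 ≡ 38. → (4, 38)
6P: (4, 38) + (50, 22). λ = (22 - 38)/(50 - 4) ≡ 43/46 mod 59. 46⁻¹ ≡ 9 (mod 59), so λ ≡ 33.
  x = λ² - 4 - 50 = 1089 - 54 ≡ 32; y = λ·(4 - 32) - 38 ≡ 41. → (32, 41)

(32, 41)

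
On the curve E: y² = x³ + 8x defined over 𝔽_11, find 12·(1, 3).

Write P = (1, 3).
Repeated addition: build up to 12P.
2P: tangent at (1, 3): λ = (3·1² + 8)/(2·3) ≡ 0/6. 6⁻¹ ≡ 2 (mod 11), so λ ≡ 0·2 ≡ 0.
  x = λ² - 1 - 1 = 0 - 2 ≡ 9; y = λ·(1 - 9) - 3 ≡ 8. → (9, 8)
3P: (9, 8) + (1, 3). λ = (3 - 8)/(1 - 9) ≡ 6/3 mod 11. 3⁻¹ ≡ 4 (mod 11), so λ ≡ 2.
  x = λ² - 9 - 1 = 4 - 10 ≡ 5; y = λ·(9 - 5) - 8 ≡ 0. → (5, 0)
4P: (5, 0) + (1, 3). λ = (3 - 0)/(1 - 5) ≡ 3/7 mod 11. 7⁻¹ ≡ 8 (mod 11), so λ ≡ 2.
  x = λ² - 5 - 1 = 4 - 6 ≡ 9; y = λ·(5 - 9) - 0 ≡ 3. → (9, 3)
5P: (9, 3) + (1, 3). λ = (3 - 3)/(1 - 9) ≡ 0/3 mod 11. 3⁻¹ ≡ 4 (mod 11), so λ ≡ 0.
  x = λ² - 9 - 1 = 0 - 10 ≡ 1; y = λ·(9 - 1) - 3 ≡ 8. → (1, 8)
6P: (1, 8) + (1, 3): same x and y₁ ≡ -y₂, so the sum is O.
7P: O + (1, 3) = (1, 3) (identity).
8P: tangent at (1, 3): λ = (3·1² + 8)/(2·3) ≡ 0/6. 6⁻¹ ≡ 2 (mod 11), so λ ≡ 0·2 ≡ 0.
  x = λ² - 1 - 1 = 0 - 2 ≡ 9; y = λ·(1 - 9) - 3 ≡ 8. → (9, 8)
9P: (9, 8) + (1, 3). λ = (3 - 8)/(1 - 9) ≡ 6/3 mod 11. 3⁻¹ ≡ 4 (mod 11) since 3·4 = 12 ≡ 1, so λ ≡ 2.
  x = λ² - 9 - 1 = 4 - 10 ≡ 5; y = λ·(9 - 5) - 8 ≡ 0. → (5, 0)
10P: (5, 0) + (1, 3). λ = (3 - 0)/(1 - 5) ≡ 3/7 mod 11. 7⁻¹ ≡ 8 (mod 11) since 7·8 = 56 ≡ 1, so λ ≡ 2.
  x = λ² - 5 - 1 = 4 - 6 ≡ 9; y = λ·(5 - 9) - 0 ≡ 3. → (9, 3)
11P: (9, 3) + (1, 3). λ = (3 - 3)/(1 - 9) ≡ 0/3 mod 11. 3⁻¹ ≡ 4 (mod 11), so λ ≡ 0.
  x = λ² - 9 - 1 = 0 - 10 ≡ 1; y = λ·(9 - 1) - 3 ≡ 8. → (1, 8)
12P: (1, 8) + (1, 3): same x and y₁ ≡ -y₂, so the sum is O.

O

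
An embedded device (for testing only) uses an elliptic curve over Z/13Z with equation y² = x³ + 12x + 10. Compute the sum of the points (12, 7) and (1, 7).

(0, 6)

(12, 7) + (1, 7). λ = (7 - 7)/(1 - 12) ≡ 0/2 mod 13. 2⁻¹ ≡ 7 (mod 13) since 2·7 = 14 ≡ 1, so λ ≡ 0.
  x = λ² - 12 - 1 = 0 - 13 ≡ 0; y = λ·(12 - 0) - 7 ≡ 6. → (0, 6)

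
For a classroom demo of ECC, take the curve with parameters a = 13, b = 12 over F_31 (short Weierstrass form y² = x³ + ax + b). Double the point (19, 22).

tangent at (19, 22): λ = (3·19² + 13)/(2·22) ≡ 11/13. 13⁻¹ ≡ 12 (mod 31), so λ ≡ 11·12 ≡ 8.
  x = λ² - 19 - 19 = 64 - 38 ≡ 26; y = λ·(19 - 26) - 22 ≡ 15. → (26, 15)

(26, 15)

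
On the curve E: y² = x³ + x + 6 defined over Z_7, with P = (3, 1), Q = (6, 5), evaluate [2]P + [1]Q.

(2, 4)

First 2P:
Repeated addition: build up to 2P.
2P: tangent at (3, 1): λ = (3·3² + 1)/(2·1) ≡ 0/2. 2⁻¹ ≡ 4 (mod 7), so λ ≡ 0·4 ≡ 0.
  x = λ² - 3 - 3 = 0 - 6 ≡ 1; y = λ·(3 - 1) - 1 ≡ 6. → (1, 6)
2P = (1, 6).
Finally 2P + Q:
(1, 6) + (6, 5). λ = (5 - 6)/(6 - 1) ≡ 6/5 mod 7. 5⁻¹ ≡ 3 (mod 7), so λ ≡ 4.
  x = λ² - 1 - 6 = 16 - 7 ≡ 2; y = λ·(1 - 2) - 6 ≡ 4. → (2, 4)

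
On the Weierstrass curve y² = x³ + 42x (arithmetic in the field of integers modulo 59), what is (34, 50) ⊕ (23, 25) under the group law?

(53, 57)

(34, 50) + (23, 25). λ = (25 - 50)/(23 - 34) ≡ 34/48 mod 59. 48⁻¹ ≡ 16 (mod 59), so λ ≡ 13.
  x = λ² - 34 - 23 = 169 - 57 ≡ 53; y = λ·(34 - 53) - 50 ≡ 57. → (53, 57)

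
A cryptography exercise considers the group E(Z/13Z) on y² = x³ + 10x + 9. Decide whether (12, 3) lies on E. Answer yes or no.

y² = 3² ≡ 9; x³ + 10x + 9 = 1857 ≡ 11 (mod 13). 9 ≠ 11.

no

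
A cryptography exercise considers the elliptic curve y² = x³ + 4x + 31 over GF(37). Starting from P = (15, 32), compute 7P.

Double-and-add on 7 = (111)₂. Start with P = (15, 32) for the leading 1-bit.
double: tangent at (15, 32): λ = (3·15² + 4)/(2·32) ≡ 13/27. 27⁻¹ ≡ 11 (mod 37), so λ ≡ 13·11 ≡ 32.
  x = λ² - 15 - 15 = 1024 - 30 ≡ 32; y = λ·(15 - 32) - 32 ≡ 16. → (32, 16)
add P: (32, 16) + (15, 32). λ = (32 - 16)/(15 - 32) ≡ 16/20 mod 37. 20⁻¹ ≡ 13 (mod 37) since 20·13 = 260 ≡ 1, so λ ≡ 23.
  x = λ² - 32 - 15 = 529 - 47 ≡ 1; y = λ·(32 - 1) - 16 ≡ 31. → (1, 31)
double: tangent at (1, 31): λ = (3·1² + 4)/(2·31) ≡ 7/25. 25⁻¹ ≡ 3 (mod 37), so λ ≡ 7·3 ≡ 21.
  x = λ² - 1 - 1 = 441 - 2 ≡ 32; y = λ·(1 - 32) - 31 ≡ 21. → (32, 21)
add P: (32, 21) + (15, 32). λ = (32 - 21)/(15 - 32) ≡ 11/20 mod 37. 20⁻¹ ≡ 13 (mod 37), so λ ≡ 32.
  x = λ² - 32 - 15 = 1024 - 47 ≡ 15; y = λ·(32 - 15) - 21 ≡ 5. → (15, 5)

(15, 5)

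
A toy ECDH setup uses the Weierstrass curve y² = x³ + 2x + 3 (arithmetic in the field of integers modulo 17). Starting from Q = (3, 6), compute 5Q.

Double-and-add on 5 = (101)₂. Start with Q = (3, 6) for the leading 1-bit.
double: tangent at (3, 6): λ = (3·3² + 2)/(2·6) ≡ 12/12. 12⁻¹ ≡ 10 (mod 17) since 12·10 = 120 ≡ 1, so λ ≡ 12·10 ≡ 1.
  x = λ² - 3 - 3 = 1 - 6 ≡ 12; y = λ·(3 - 12) - 6 ≡ 2. → (12, 2)
double: tangent at (12, 2): λ = (3·12² + 2)/(2·2) ≡ 9/4. 4⁻¹ ≡ 13 (mod 17), so λ ≡ 9·13 ≡ 15.
  x = λ² - 12 - 12 = 225 - 24 ≡ 14; y = λ·(12 - 14) - 2 ≡ 2. → (14, 2)
add Q: (14, 2) + (3, 6). λ = (6 - 2)/(3 - 14) ≡ 4/6 mod 17. 6⁻¹ ≡ 3 (mod 17), so λ ≡ 12.
  x = λ² - 14 - 3 = 144 - 17 ≡ 8; y = λ·(14 - 8) - 2 ≡ 2. → (8, 2)

(8, 2)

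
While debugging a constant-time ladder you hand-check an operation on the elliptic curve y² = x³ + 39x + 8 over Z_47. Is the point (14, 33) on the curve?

y² = 33² ≡ 8; x³ + 39x + 8 = 3298 ≡ 8 (mod 47). 8 = 8.

yes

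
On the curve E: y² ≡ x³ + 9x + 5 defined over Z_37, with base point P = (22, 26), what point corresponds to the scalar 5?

(6, 33)

Double-and-add on 5 = (101)₂. Start with P = (22, 26) for the leading 1-bit.
double: tangent at (22, 26): λ = (3·22² + 9)/(2·26) ≡ 18/15. 15⁻¹ ≡ 5 (mod 37) since 15·5 = 75 ≡ 1, so λ ≡ 18·5 ≡ 16.
  x = λ² - 22 - 22 = 256 - 44 ≡ 27; y = λ·(22 - 27) - 26 ≡ 5. → (27, 5)
double: tangent at (27, 5): λ = (3·27² + 9)/(2·5) ≡ 13/10. 10⁻¹ ≡ 26 (mod 37) since 10·26 = 260 ≡ 1, so λ ≡ 13·26 ≡ 5.
  x = λ² - 27 - 27 = 25 - 54 ≡ 8; y = λ·(27 - 8) - 5 ≡ 16. → (8, 16)
add P: (8, 16) + (22, 26). λ = (26 - 16)/(22 - 8) ≡ 10/14 mod 37. 14⁻¹ ≡ 8 (mod 37) since 14·8 = 112 ≡ 1, so λ ≡ 6.
  x = λ² - 8 - 22 = 36 - 30 ≡ 6; y = λ·(8 - 6) - 16 ≡ 33. → (6, 33)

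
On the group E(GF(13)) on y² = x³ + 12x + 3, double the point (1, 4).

(7, 1)

tangent at (1, 4): λ = (3·1² + 12)/(2·4) ≡ 2/8. 8⁻¹ ≡ 5 (mod 13), so λ ≡ 2·5 ≡ 10.
  x = λ² - 1 - 1 = 100 - 2 ≡ 7; y = λ·(1 - 7) - 4 ≡ 1. → (7, 1)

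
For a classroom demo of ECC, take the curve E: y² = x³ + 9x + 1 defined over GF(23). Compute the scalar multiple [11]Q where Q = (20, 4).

Repeated addition: build up to 11Q.
2Q: tangent at (20, 4): λ = (3·20² + 9)/(2·4) ≡ 13/8. 8⁻¹ ≡ 3 (mod 23), so λ ≡ 13·3 ≡ 16.
  x = λ² - 20 - 20 = 256 - 40 ≡ 9; y = λ·(20 - 9) - 4 ≡ 11. → (9, 11)
3Q: (9, 11) + (20, 4). λ = (4 - 11)/(20 - 9) ≡ 16/11 mod 23. 11⁻¹ ≡ 21 (mod 23) since 11·21 = 231 ≡ 1, so λ ≡ 14.
  x = λ² - 9 - 20 = 196 - 29 ≡ 6; y = λ·(9 - 6) - 11 ≡ 8. → (6, 8)
4Q: (6, 8) + (20, 4). λ = (4 - 8)/(20 - 6) ≡ 19/14 mod 23. 14⁻¹ ≡ 5 (mod 23) since 14·5 = 70 ≡ 1, so λ ≡ 3.
  x = λ² - 6 - 20 = 9 - 26 ≡ 6; y = λ·(6 - 6) - 8 ≡ 15. → (6, 15)
5Q: (6, 15) + (20, 4). λ = (4 - 15)/(20 - 6) ≡ 12/14 mod 23. 14⁻¹ ≡ 5 (mod 23), so λ ≡ 14.
  x = λ² - 6 - 20 = 196 - 26 ≡ 9; y = λ·(6 - 9) - 15 ≡ 12. → (9, 12)
6Q: (9, 12) + (20, 4). λ = (4 - 12)/(20 - 9) ≡ 15/11 mod 23. 11⁻¹ ≡ 21 (mod 23) since 11·21 = 231 ≡ 1, so λ ≡ 16.
  x = λ² - 9 - 20 = 256 - 29 ≡ 20; y = λ·(9 - 20) - 12 ≡ 19. → (20, 19)
7Q: (20, 19) + (20, 4): same x and y₁ ≡ -y₂, so the sum is the point at infinity.
8Q: the point at infinity + (20, 4) = (20, 4) (identity).
9Q: tangent at (20, 4): λ = (3·20² + 9)/(2·4) ≡ 13/8. 8⁻¹ ≡ 3 (mod 23), so λ ≡ 13·3 ≡ 16.
  x = λ² - 20 - 20 = 256 - 40 ≡ 9; y = λ·(20 - 9) - 4 ≡ 11. → (9, 11)
10Q: (9, 11) + (20, 4). λ = (4 - 11)/(20 - 9) ≡ 16/11 mod 23. 11⁻¹ ≡ 21 (mod 23), so λ ≡ 14.
  x = λ² - 9 - 20 = 196 - 29 ≡ 6; y = λ·(9 - 6) - 11 ≡ 8. → (6, 8)
11Q: (6, 8) + (20, 4). λ = (4 - 8)/(20 - 6) ≡ 19/14 mod 23. 14⁻¹ ≡ 5 (mod 23) since 14·5 = 70 ≡ 1, so λ ≡ 3.
  x = λ² - 6 - 20 = 9 - 26 ≡ 6; y = λ·(6 - 6) - 8 ≡ 15. → (6, 15)

(6, 15)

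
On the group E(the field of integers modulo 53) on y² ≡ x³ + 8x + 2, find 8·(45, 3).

O

Write Q = (45, 3).
Double-and-add on 8 = (1000)₂. Start with Q = (45, 3) for the leading 1-bit.
double: tangent at (45, 3): λ = (3·45² + 8)/(2·3) ≡ 41/6. 6⁻¹ ≡ 9 (mod 53), so λ ≡ 41·9 ≡ 51.
  x = λ² - 45 - 45 = 2601 - 90 ≡ 20; y = λ·(45 - 20) - 3 ≡ 0. → (20, 0)
double: (20, 0) + (20, 0): same x and y₁ ≡ -y₂, so the sum is O.
double: O + O = O (identity).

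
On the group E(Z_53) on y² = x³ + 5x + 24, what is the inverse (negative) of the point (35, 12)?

-(35, 12) = (35, -12 mod 53) = (35, 41).

(35, 41)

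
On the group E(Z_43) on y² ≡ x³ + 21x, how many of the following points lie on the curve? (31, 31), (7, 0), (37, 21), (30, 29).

1

(31, 31): 31² ≡ 15, rhs ≡ 41 → off.
(7, 0): 0² ≡ 0, rhs ≡ 17 → off.
(37, 21): 21² ≡ 11, rhs ≡ 2 → off.
(30, 29): 29² ≡ 24, rhs ≡ 24 → on.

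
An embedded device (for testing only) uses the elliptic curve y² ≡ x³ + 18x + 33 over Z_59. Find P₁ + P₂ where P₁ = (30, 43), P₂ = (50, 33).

(30, 43) + (50, 33). λ = (33 - 43)/(50 - 30) ≡ 49/20 mod 59. 20⁻¹ ≡ 3 (mod 59) since 20·3 = 60 ≡ 1, so λ ≡ 29.
  x = λ² - 30 - 50 = 841 - 80 ≡ 53; y = λ·(30 - 53) - 43 ≡ 57. → (53, 57)

(53, 57)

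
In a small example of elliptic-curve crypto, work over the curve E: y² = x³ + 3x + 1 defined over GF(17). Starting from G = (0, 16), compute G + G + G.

Repeated addition: build up to 3G.
2G: tangent at (0, 16): λ = (3·0² + 3)/(2·16) ≡ 3/15. 15⁻¹ ≡ 8 (mod 17), so λ ≡ 3·8 ≡ 7.
  x = λ² - 0 - 0 = 49 - 0 ≡ 15; y = λ·(0 - 15) - 16 ≡ 15. → (15, 15)
3G: (15, 15) + (0, 16). λ = (16 - 15)/(0 - 15) ≡ 1/2 mod 17. 2⁻¹ ≡ 9 (mod 17) since 2·9 = 18 ≡ 1, so λ ≡ 9.
  x = λ² - 15 - 0 = 81 - 15 ≡ 15; y = λ·(15 - 15) - 15 ≡ 2. → (15, 2)

(15, 2)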